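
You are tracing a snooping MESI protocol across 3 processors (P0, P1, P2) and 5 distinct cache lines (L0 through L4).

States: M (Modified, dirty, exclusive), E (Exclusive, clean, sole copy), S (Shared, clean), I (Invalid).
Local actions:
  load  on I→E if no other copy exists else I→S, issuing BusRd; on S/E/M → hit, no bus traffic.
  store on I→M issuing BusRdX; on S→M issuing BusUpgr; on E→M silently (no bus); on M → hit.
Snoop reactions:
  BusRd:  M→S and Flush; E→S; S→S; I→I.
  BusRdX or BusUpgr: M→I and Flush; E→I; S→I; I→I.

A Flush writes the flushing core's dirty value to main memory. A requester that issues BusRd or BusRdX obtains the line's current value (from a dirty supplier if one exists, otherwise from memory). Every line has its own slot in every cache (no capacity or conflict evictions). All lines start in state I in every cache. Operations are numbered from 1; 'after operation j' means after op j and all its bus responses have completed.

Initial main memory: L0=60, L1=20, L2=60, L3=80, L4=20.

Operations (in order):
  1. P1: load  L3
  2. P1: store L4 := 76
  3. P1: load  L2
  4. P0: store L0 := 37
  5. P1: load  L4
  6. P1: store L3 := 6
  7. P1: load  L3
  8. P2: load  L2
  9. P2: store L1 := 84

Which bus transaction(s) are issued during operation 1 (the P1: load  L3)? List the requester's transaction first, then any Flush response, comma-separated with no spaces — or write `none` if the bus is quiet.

bus = BusRd

  op1 P1: load  L3 → I/E/I on L3; bus BusRd; mem=80
  op2 P1: store L4 := 76 → I/M/I on L4; bus BusRdX; mem=20
  op3 P1: load  L2 → I/E/I on L2; bus BusRd; mem=60
  op4 P0: store L0 := 37 → M/I/I on L0; bus BusRdX; mem=60
  op5 P1: load  L4 → I/M/I on L4; bus (none); mem=20
  op6 P1: store L3 := 6 → I/M/I on L3; bus (none); mem=80
  op7 P1: load  L3 → I/M/I on L3; bus (none); mem=80
  op8 P2: load  L2 → I/S/S on L2; bus BusRd; mem=60
  op9 P2: store L1 := 84 → I/I/M on L1; bus BusRdX; mem=20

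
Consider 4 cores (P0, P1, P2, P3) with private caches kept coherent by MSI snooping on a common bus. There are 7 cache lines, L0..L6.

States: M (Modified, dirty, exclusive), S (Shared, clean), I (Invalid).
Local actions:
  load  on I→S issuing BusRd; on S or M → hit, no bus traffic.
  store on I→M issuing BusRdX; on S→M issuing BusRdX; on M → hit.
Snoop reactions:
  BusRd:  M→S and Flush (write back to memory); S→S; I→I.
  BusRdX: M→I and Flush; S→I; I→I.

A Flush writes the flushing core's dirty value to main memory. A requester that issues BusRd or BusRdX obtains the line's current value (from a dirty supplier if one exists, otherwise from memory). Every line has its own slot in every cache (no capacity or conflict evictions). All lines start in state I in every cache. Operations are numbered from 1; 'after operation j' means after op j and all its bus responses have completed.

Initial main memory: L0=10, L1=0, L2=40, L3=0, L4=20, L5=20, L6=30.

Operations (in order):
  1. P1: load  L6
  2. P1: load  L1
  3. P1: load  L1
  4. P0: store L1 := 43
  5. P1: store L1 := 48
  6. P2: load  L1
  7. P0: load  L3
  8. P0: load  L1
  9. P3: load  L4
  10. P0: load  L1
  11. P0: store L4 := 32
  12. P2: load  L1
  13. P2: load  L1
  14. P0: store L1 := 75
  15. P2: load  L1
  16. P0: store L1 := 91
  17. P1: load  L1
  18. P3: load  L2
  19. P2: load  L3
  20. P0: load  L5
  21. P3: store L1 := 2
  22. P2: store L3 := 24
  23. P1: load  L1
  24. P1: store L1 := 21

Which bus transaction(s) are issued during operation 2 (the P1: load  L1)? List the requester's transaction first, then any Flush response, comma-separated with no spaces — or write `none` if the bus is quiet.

bus = BusRd

  op1 P1: load  L6 → I/S/I/I on L6; bus BusRd; mem=30
  op2 P1: load  L1 → I/S/I/I on L1; bus BusRd; mem=0
  op3 P1: load  L1 → I/S/I/I on L1; bus (none); mem=0
  op4 P0: store L1 := 43 → M/I/I/I on L1; bus BusRdX; mem=0
  op5 P1: store L1 := 48 → I/M/I/I on L1; bus BusRdX Flush; mem=43
  op6 P2: load  L1 → I/S/S/I on L1; bus BusRd Flush; mem=48
  op7 P0: load  L3 → S/I/I/I on L3; bus BusRd; mem=0
  op8 P0: load  L1 → S/S/S/I on L1; bus BusRd; mem=48
  op9 P3: load  L4 → I/I/I/S on L4; bus BusRd; mem=20
  op10 P0: load  L1 → S/S/S/I on L1; bus (none); mem=48
  op11 P0: store L4 := 32 → M/I/I/I on L4; bus BusRdX; mem=20
  op12 P2: load  L1 → S/S/S/I on L1; bus (none); mem=48
  op13 P2: load  L1 → S/S/S/I on L1; bus (none); mem=48
  op14 P0: store L1 := 75 → M/I/I/I on L1; bus BusRdX; mem=48
  op15 P2: load  L1 → S/I/S/I on L1; bus BusRd Flush; mem=75
  op16 P0: store L1 := 91 → M/I/I/I on L1; bus BusRdX; mem=75
  op17 P1: load  L1 → S/S/I/I on L1; bus BusRd Flush; mem=91
  op18 P3: load  L2 → I/I/I/S on L2; bus BusRd; mem=40
  op19 P2: load  L3 → S/I/S/I on L3; bus BusRd; mem=0
  op20 P0: load  L5 → S/I/I/I on L5; bus BusRd; mem=20
  op21 P3: store L1 := 2 → I/I/I/M on L1; bus BusRdX; mem=91
  op22 P2: store L3 := 24 → I/I/M/I on L3; bus BusRdX; mem=0
  op23 P1: load  L1 → I/S/I/S on L1; bus BusRd Flush; mem=2
  op24 P1: store L1 := 21 → I/M/I/I on L1; bus BusRdX; mem=2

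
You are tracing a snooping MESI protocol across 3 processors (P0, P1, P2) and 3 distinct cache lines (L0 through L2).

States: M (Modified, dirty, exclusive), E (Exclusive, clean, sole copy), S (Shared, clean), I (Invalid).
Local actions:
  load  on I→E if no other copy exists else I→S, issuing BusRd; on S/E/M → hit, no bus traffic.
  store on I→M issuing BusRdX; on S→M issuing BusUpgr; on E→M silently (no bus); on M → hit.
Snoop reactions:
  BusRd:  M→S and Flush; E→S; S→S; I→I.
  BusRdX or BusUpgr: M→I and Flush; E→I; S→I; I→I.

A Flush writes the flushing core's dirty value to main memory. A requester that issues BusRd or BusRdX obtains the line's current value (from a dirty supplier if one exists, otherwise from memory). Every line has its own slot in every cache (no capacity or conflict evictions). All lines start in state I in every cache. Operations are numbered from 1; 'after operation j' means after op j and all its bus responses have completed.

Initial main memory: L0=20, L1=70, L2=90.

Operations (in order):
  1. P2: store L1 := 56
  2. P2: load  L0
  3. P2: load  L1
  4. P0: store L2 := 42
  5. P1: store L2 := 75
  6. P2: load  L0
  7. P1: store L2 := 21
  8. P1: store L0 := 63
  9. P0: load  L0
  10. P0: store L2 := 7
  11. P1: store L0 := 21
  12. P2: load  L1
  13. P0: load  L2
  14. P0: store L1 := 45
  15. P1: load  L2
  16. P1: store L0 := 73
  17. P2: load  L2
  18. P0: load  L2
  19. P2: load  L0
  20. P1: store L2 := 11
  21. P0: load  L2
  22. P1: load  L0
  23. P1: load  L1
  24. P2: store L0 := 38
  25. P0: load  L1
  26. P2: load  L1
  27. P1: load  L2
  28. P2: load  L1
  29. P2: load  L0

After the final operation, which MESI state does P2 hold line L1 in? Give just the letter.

1. P2: store L1 := 56  bus=[BusRdX]  L1: P0=I P1=I P2=M  mem[L1]=70
2. P2: load  L0  bus=[BusRd]  L0: P0=I P1=I P2=E  mem[L0]=20
3. P2: load  L1  bus=[-]  L1: P0=I P1=I P2=M  mem[L1]=70
4. P0: store L2 := 42  bus=[BusRdX]  L2: P0=M P1=I P2=I  mem[L2]=90
5. P1: store L2 := 75  bus=[BusRdX,Flush]  L2: P0=I P1=M P2=I  mem[L2]=42
6. P2: load  L0  bus=[-]  L0: P0=I P1=I P2=E  mem[L0]=20
7. P1: store L2 := 21  bus=[-]  L2: P0=I P1=M P2=I  mem[L2]=42
8. P1: store L0 := 63  bus=[BusRdX]  L0: P0=I P1=M P2=I  mem[L0]=20
9. P0: load  L0  bus=[BusRd,Flush]  L0: P0=S P1=S P2=I  mem[L0]=63
10. P0: store L2 := 7  bus=[BusRdX,Flush]  L2: P0=M P1=I P2=I  mem[L2]=21
11. P1: store L0 := 21  bus=[BusUpgr]  L0: P0=I P1=M P2=I  mem[L0]=63
12. P2: load  L1  bus=[-]  L1: P0=I P1=I P2=M  mem[L1]=70
13. P0: load  L2  bus=[-]  L2: P0=M P1=I P2=I  mem[L2]=21
14. P0: store L1 := 45  bus=[BusRdX,Flush]  L1: P0=M P1=I P2=I  mem[L1]=56
15. P1: load  L2  bus=[BusRd,Flush]  L2: P0=S P1=S P2=I  mem[L2]=7
16. P1: store L0 := 73  bus=[-]  L0: P0=I P1=M P2=I  mem[L0]=63
17. P2: load  L2  bus=[BusRd]  L2: P0=S P1=S P2=S  mem[L2]=7
18. P0: load  L2  bus=[-]  L2: P0=S P1=S P2=S  mem[L2]=7
19. P2: load  L0  bus=[BusRd,Flush]  L0: P0=I P1=S P2=S  mem[L0]=73
20. P1: store L2 := 11  bus=[BusUpgr]  L2: P0=I P1=M P2=I  mem[L2]=7
21. P0: load  L2  bus=[BusRd,Flush]  L2: P0=S P1=S P2=I  mem[L2]=11
22. P1: load  L0  bus=[-]  L0: P0=I P1=S P2=S  mem[L0]=73
23. P1: load  L1  bus=[BusRd,Flush]  L1: P0=S P1=S P2=I  mem[L1]=45
24. P2: store L0 := 38  bus=[BusUpgr]  L0: P0=I P1=I P2=M  mem[L0]=73
25. P0: load  L1  bus=[-]  L1: P0=S P1=S P2=I  mem[L1]=45
26. P2: load  L1  bus=[BusRd]  L1: P0=S P1=S P2=S  mem[L1]=45
27. P1: load  L2  bus=[-]  L2: P0=S P1=S P2=I  mem[L2]=11
28. P2: load  L1  bus=[-]  L1: P0=S P1=S P2=S  mem[L1]=45
29. P2: load  L0  bus=[-]  L0: P0=I P1=I P2=M  mem[L0]=73

state = S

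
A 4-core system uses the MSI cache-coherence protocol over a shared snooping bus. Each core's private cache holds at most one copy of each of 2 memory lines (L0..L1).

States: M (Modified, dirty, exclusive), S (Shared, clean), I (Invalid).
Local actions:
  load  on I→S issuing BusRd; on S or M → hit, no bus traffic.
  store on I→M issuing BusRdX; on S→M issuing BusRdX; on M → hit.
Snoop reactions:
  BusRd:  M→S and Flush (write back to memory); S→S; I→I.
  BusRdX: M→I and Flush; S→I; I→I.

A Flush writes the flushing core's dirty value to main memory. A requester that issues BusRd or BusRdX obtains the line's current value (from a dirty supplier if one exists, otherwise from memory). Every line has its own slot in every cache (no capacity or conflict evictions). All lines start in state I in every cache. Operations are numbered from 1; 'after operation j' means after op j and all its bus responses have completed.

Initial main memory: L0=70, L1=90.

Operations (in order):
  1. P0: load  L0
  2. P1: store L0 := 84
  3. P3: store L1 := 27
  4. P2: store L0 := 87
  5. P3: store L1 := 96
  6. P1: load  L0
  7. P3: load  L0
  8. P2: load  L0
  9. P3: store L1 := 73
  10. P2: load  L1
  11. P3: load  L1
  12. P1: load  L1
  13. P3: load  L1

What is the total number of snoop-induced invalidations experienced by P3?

invalidations = 0

  op1 P0: load  L0 → S/I/I/I on L0; bus BusRd; mem=70
  op2 P1: store L0 := 84 → I/M/I/I on L0; bus BusRdX; mem=70
  op3 P3: store L1 := 27 → I/I/I/M on L1; bus BusRdX; mem=90
  op4 P2: store L0 := 87 → I/I/M/I on L0; bus BusRdX Flush; mem=84
  op5 P3: store L1 := 96 → I/I/I/M on L1; bus (none); mem=90
  op6 P1: load  L0 → I/S/S/I on L0; bus BusRd Flush; mem=87
  op7 P3: load  L0 → I/S/S/S on L0; bus BusRd; mem=87
  op8 P2: load  L0 → I/S/S/S on L0; bus (none); mem=87
  op9 P3: store L1 := 73 → I/I/I/M on L1; bus (none); mem=90
  op10 P2: load  L1 → I/I/S/S on L1; bus BusRd Flush; mem=73
  op11 P3: load  L1 → I/I/S/S on L1; bus (none); mem=73
  op12 P1: load  L1 → I/S/S/S on L1; bus BusRd; mem=73
  op13 P3: load  L1 → I/S/S/S on L1; bus (none); mem=73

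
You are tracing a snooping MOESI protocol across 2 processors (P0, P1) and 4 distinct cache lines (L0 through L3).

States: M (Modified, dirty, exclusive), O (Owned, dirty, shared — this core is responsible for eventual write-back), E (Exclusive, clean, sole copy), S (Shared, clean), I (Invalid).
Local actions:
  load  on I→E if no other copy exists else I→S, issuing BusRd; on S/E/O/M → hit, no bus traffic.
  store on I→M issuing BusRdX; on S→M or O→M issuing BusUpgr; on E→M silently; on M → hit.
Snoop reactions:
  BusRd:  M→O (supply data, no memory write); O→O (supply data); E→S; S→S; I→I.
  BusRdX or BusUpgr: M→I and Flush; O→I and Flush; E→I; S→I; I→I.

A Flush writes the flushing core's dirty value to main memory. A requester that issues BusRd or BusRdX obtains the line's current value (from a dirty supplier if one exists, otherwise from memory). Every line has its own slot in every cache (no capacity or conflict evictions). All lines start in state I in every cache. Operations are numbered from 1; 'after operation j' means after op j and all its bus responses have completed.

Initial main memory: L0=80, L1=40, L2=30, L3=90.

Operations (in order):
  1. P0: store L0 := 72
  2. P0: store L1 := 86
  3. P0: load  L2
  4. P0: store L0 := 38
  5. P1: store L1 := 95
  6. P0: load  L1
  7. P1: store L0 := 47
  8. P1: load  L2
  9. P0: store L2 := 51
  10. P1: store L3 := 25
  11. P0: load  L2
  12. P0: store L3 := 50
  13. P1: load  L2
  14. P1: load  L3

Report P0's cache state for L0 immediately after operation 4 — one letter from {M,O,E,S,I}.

  op1 P0: store L0 := 72 → M/I on L0; bus BusRdX; mem=80
  op2 P0: store L1 := 86 → M/I on L1; bus BusRdX; mem=40
  op3 P0: load  L2 → E/I on L2; bus BusRd; mem=30
  op4 P0: store L0 := 38 → M/I on L0; bus (none); mem=80
  op5 P1: store L1 := 95 → I/M on L1; bus BusRdX Flush; mem=86
  op6 P0: load  L1 → S/O on L1; bus BusRd; mem=86
  op7 P1: store L0 := 47 → I/M on L0; bus BusRdX Flush; mem=38
  op8 P1: load  L2 → S/S on L2; bus BusRd; mem=30
  op9 P0: store L2 := 51 → M/I on L2; bus BusUpgr; mem=30
  op10 P1: store L3 := 25 → I/M on L3; bus BusRdX; mem=90
  op11 P0: load  L2 → M/I on L2; bus (none); mem=30
  op12 P0: store L3 := 50 → M/I on L3; bus BusRdX Flush; mem=25
  op13 P1: load  L2 → O/S on L2; bus BusRd; mem=30
  op14 P1: load  L3 → O/S on L3; bus BusRd; mem=25

state = M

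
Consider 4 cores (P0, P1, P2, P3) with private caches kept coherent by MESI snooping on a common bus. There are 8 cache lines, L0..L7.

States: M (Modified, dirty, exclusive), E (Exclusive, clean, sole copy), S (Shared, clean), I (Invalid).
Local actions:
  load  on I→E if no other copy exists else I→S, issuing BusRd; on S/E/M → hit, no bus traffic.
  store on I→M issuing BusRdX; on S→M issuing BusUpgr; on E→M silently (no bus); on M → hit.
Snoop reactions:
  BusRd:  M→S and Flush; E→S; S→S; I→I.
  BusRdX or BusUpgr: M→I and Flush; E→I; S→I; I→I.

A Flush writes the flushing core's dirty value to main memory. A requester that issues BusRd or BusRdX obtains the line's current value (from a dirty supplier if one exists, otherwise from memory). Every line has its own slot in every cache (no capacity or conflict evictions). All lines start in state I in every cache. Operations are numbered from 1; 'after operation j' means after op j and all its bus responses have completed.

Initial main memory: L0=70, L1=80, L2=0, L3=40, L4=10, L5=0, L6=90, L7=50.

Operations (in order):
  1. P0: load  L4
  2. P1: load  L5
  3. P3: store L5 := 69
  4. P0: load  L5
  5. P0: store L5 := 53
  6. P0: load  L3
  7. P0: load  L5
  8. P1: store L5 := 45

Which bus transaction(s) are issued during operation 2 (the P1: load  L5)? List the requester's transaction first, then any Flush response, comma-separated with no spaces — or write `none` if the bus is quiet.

bus = BusRd

[1] P0: load  L4 | P0:E(10), P1:I, P2:I, P3:I | bus: BusRd
[2] P1: load  L5 | P0:I, P1:E(0), P2:I, P3:I | bus: BusRd
[3] P3: store L5 := 69 | P0:I, P1:I, P2:I, P3:M(69) | bus: BusRdX
[4] P0: load  L5 | P0:S(69), P1:I, P2:I, P3:S(69) | bus: BusRd,Flush
[5] P0: store L5 := 53 | P0:M(53), P1:I, P2:I, P3:I | bus: BusUpgr
[6] P0: load  L3 | P0:E(40), P1:I, P2:I, P3:I | bus: BusRd
[7] P0: load  L5 | P0:M(53), P1:I, P2:I, P3:I | bus: none
[8] P1: store L5 := 45 | P0:I, P1:M(45), P2:I, P3:I | bus: BusRdX,Flush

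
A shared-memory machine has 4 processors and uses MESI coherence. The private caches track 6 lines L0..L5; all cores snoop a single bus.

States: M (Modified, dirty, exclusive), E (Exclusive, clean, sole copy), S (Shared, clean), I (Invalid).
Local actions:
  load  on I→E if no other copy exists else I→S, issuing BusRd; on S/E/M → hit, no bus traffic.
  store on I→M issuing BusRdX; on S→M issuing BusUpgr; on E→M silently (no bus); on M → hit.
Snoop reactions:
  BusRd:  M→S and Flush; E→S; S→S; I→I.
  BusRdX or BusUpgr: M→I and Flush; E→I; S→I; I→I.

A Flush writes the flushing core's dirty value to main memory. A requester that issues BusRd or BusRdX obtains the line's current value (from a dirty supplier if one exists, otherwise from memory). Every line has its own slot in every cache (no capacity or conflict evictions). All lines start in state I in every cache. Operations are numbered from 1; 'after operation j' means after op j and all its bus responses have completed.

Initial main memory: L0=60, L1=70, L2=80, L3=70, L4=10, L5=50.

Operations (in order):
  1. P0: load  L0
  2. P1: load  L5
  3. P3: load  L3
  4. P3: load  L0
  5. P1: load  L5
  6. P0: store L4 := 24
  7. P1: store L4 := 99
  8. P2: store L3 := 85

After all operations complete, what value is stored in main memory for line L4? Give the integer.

memory[L4] = 24

step 1: P0: load  L0  ⟶  EIII  (L0)  txn=BusRd  M[L0]=60
step 2: P1: load  L5  ⟶  IEII  (L5)  txn=BusRd  M[L5]=50
step 3: P3: load  L3  ⟶  IIIE  (L3)  txn=BusRd  M[L3]=70
step 4: P3: load  L0  ⟶  SIIS  (L0)  txn=BusRd  M[L0]=60
step 5: P1: load  L5  ⟶  IEII  (L5)  txn=∅  M[L5]=50
step 6: P0: store L4 := 24  ⟶  MIII  (L4)  txn=BusRdX  M[L4]=10
step 7: P1: store L4 := 99  ⟶  IMII  (L4)  txn=BusRdX+Flush  M[L4]=24
step 8: P2: store L3 := 85  ⟶  IIMI  (L3)  txn=BusRdX  M[L3]=70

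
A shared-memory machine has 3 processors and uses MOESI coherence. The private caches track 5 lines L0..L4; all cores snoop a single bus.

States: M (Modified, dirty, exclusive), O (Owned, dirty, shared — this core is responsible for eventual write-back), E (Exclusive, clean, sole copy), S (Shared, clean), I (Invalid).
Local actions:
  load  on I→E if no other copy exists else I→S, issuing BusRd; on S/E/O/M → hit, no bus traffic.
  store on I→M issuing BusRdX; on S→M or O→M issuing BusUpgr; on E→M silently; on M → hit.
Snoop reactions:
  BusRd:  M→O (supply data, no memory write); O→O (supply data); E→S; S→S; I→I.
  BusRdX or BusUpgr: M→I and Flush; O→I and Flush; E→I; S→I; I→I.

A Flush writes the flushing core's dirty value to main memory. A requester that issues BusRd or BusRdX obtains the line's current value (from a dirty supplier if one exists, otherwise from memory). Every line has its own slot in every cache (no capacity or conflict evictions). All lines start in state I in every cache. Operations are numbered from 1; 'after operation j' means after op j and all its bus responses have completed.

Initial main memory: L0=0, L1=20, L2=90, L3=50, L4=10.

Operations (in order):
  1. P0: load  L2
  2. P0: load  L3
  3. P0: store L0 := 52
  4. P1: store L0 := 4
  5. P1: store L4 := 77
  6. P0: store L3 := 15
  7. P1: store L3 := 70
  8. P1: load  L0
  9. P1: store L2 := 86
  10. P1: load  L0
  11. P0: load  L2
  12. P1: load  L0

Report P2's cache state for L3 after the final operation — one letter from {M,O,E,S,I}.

step 1: P0: load  L2  ⟶  EII  (L2)  txn=BusRd  M[L2]=90
step 2: P0: load  L3  ⟶  EII  (L3)  txn=BusRd  M[L3]=50
step 3: P0: store L0 := 52  ⟶  MII  (L0)  txn=BusRdX  M[L0]=0
step 4: P1: store L0 := 4  ⟶  IMI  (L0)  txn=BusRdX+Flush  M[L0]=52
step 5: P1: store L4 := 77  ⟶  IMI  (L4)  txn=BusRdX  M[L4]=10
step 6: P0: store L3 := 15  ⟶  MII  (L3)  txn=∅  M[L3]=50
step 7: P1: store L3 := 70  ⟶  IMI  (L3)  txn=BusRdX+Flush  M[L3]=15
step 8: P1: load  L0  ⟶  IMI  (L0)  txn=∅  M[L0]=52
step 9: P1: store L2 := 86  ⟶  IMI  (L2)  txn=BusRdX  M[L2]=90
step 10: P1: load  L0  ⟶  IMI  (L0)  txn=∅  M[L0]=52
step 11: P0: load  L2  ⟶  SOI  (L2)  txn=BusRd  M[L2]=90
step 12: P1: load  L0  ⟶  IMI  (L0)  txn=∅  M[L0]=52

state = I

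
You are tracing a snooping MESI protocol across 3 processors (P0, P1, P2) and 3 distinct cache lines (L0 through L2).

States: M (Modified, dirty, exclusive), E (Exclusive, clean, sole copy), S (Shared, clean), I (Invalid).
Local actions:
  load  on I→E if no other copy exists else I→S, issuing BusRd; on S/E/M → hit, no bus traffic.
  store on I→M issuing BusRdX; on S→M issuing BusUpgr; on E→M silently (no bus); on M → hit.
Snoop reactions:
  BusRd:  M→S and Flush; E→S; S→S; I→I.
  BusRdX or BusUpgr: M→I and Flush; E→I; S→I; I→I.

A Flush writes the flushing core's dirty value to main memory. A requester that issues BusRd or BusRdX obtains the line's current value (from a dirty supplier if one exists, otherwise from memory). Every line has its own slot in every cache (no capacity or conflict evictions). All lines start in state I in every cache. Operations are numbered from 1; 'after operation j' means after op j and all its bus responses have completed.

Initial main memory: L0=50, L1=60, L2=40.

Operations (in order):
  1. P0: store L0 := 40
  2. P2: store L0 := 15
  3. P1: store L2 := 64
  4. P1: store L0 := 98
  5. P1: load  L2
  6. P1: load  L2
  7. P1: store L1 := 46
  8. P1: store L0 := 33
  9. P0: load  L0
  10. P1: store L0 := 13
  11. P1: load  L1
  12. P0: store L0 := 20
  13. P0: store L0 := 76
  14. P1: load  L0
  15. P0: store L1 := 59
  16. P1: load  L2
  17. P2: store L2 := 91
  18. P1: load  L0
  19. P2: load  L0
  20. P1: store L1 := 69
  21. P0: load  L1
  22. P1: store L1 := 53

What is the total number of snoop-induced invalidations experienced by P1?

invalidations = 3

[1] P0: store L0 := 40 | P0:M(40), P1:I, P2:I | bus: BusRdX
[2] P2: store L0 := 15 | P0:I, P1:I, P2:M(15) | bus: BusRdX,Flush
[3] P1: store L2 := 64 | P0:I, P1:M(64), P2:I | bus: BusRdX
[4] P1: store L0 := 98 | P0:I, P1:M(98), P2:I | bus: BusRdX,Flush
[5] P1: load  L2 | P0:I, P1:M(64), P2:I | bus: none
[6] P1: load  L2 | P0:I, P1:M(64), P2:I | bus: none
[7] P1: store L1 := 46 | P0:I, P1:M(46), P2:I | bus: BusRdX
[8] P1: store L0 := 33 | P0:I, P1:M(33), P2:I | bus: none
[9] P0: load  L0 | P0:S(33), P1:S(33), P2:I | bus: BusRd,Flush
[10] P1: store L0 := 13 | P0:I, P1:M(13), P2:I | bus: BusUpgr
[11] P1: load  L1 | P0:I, P1:M(46), P2:I | bus: none
[12] P0: store L0 := 20 | P0:M(20), P1:I, P2:I | bus: BusRdX,Flush
[13] P0: store L0 := 76 | P0:M(76), P1:I, P2:I | bus: none
[14] P1: load  L0 | P0:S(76), P1:S(76), P2:I | bus: BusRd,Flush
[15] P0: store L1 := 59 | P0:M(59), P1:I, P2:I | bus: BusRdX,Flush
[16] P1: load  L2 | P0:I, P1:M(64), P2:I | bus: none
[17] P2: store L2 := 91 | P0:I, P1:I, P2:M(91) | bus: BusRdX,Flush
[18] P1: load  L0 | P0:S(76), P1:S(76), P2:I | bus: none
[19] P2: load  L0 | P0:S(76), P1:S(76), P2:S(76) | bus: BusRd
[20] P1: store L1 := 69 | P0:I, P1:M(69), P2:I | bus: BusRdX,Flush
[21] P0: load  L1 | P0:S(69), P1:S(69), P2:I | bus: BusRd,Flush
[22] P1: store L1 := 53 | P0:I, P1:M(53), P2:I | bus: BusUpgr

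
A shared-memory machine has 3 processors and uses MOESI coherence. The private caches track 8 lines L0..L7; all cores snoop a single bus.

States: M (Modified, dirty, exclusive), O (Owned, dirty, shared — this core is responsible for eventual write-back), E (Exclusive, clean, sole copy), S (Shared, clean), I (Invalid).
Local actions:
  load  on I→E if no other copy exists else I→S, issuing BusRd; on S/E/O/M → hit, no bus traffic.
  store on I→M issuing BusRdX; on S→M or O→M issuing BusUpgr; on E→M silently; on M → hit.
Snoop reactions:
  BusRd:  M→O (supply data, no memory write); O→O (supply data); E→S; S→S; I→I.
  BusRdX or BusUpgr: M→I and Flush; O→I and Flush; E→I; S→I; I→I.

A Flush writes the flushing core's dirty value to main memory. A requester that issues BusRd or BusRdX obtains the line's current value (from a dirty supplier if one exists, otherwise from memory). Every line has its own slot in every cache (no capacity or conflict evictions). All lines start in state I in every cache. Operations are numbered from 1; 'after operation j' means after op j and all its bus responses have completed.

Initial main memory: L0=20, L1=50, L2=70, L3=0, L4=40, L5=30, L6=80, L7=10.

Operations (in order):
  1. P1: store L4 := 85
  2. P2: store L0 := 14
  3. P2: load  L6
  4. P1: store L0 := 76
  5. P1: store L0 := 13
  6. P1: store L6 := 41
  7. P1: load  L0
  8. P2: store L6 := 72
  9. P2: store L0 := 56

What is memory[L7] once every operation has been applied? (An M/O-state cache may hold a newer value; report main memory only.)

  op1 P1: store L4 := 85 → I/M/I on L4; bus BusRdX; mem=40
  op2 P2: store L0 := 14 → I/I/M on L0; bus BusRdX; mem=20
  op3 P2: load  L6 → I/I/E on L6; bus BusRd; mem=80
  op4 P1: store L0 := 76 → I/M/I on L0; bus BusRdX Flush; mem=14
  op5 P1: store L0 := 13 → I/M/I on L0; bus (none); mem=14
  op6 P1: store L6 := 41 → I/M/I on L6; bus BusRdX; mem=80
  op7 P1: load  L0 → I/M/I on L0; bus (none); mem=14
  op8 P2: store L6 := 72 → I/I/M on L6; bus BusRdX Flush; mem=41
  op9 P2: store L0 := 56 → I/I/M on L0; bus BusRdX Flush; mem=13

memory[L7] = 10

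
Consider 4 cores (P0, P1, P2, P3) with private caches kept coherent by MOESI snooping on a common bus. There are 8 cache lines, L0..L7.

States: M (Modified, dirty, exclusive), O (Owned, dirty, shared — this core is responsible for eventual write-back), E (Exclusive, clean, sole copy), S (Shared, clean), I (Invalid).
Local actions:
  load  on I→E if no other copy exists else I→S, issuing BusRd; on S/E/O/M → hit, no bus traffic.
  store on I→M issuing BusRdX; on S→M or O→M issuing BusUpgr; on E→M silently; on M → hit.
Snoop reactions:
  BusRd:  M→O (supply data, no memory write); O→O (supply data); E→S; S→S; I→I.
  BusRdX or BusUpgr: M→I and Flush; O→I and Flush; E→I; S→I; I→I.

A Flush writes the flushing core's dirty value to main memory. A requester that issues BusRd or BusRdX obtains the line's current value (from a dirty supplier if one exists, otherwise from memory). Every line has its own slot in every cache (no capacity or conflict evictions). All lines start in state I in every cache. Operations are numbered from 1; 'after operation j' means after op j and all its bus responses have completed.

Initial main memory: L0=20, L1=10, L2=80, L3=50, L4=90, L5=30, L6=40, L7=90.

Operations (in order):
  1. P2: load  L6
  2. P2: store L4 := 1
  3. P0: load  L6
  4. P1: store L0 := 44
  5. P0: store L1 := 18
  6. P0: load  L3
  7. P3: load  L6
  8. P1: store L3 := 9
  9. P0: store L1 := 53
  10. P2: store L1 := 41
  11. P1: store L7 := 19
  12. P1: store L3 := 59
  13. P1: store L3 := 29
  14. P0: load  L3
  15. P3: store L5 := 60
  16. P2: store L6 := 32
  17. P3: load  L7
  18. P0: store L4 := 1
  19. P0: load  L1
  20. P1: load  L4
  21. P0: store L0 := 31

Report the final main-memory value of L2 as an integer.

memory[L2] = 80

step 1: P2: load  L6  ⟶  IIEI  (L6)  txn=BusRd  M[L6]=40
step 2: P2: store L4 := 1  ⟶  IIMI  (L4)  txn=BusRdX  M[L4]=90
step 3: P0: load  L6  ⟶  SISI  (L6)  txn=BusRd  M[L6]=40
step 4: P1: store L0 := 44  ⟶  IMII  (L0)  txn=BusRdX  M[L0]=20
step 5: P0: store L1 := 18  ⟶  MIII  (L1)  txn=BusRdX  M[L1]=10
step 6: P0: load  L3  ⟶  EIII  (L3)  txn=BusRd  M[L3]=50
step 7: P3: load  L6  ⟶  SISS  (L6)  txn=BusRd  M[L6]=40
step 8: P1: store L3 := 9  ⟶  IMII  (L3)  txn=BusRdX  M[L3]=50
step 9: P0: store L1 := 53  ⟶  MIII  (L1)  txn=∅  M[L1]=10
step 10: P2: store L1 := 41  ⟶  IIMI  (L1)  txn=BusRdX+Flush  M[L1]=53
step 11: P1: store L7 := 19  ⟶  IMII  (L7)  txn=BusRdX  M[L7]=90
step 12: P1: store L3 := 59  ⟶  IMII  (L3)  txn=∅  M[L3]=50
step 13: P1: store L3 := 29  ⟶  IMII  (L3)  txn=∅  M[L3]=50
step 14: P0: load  L3  ⟶  SOII  (L3)  txn=BusRd  M[L3]=50
step 15: P3: store L5 := 60  ⟶  IIIM  (L5)  txn=BusRdX  M[L5]=30
step 16: P2: store L6 := 32  ⟶  IIMI  (L6)  txn=BusUpgr  M[L6]=40
step 17: P3: load  L7  ⟶  IOIS  (L7)  txn=BusRd  M[L7]=90
step 18: P0: store L4 := 1  ⟶  MIII  (L4)  txn=BusRdX+Flush  M[L4]=1
step 19: P0: load  L1  ⟶  SIOI  (L1)  txn=BusRd  M[L1]=53
step 20: P1: load  L4  ⟶  OSII  (L4)  txn=BusRd  M[L4]=1
step 21: P0: store L0 := 31  ⟶  MIII  (L0)  txn=BusRdX+Flush  M[L0]=44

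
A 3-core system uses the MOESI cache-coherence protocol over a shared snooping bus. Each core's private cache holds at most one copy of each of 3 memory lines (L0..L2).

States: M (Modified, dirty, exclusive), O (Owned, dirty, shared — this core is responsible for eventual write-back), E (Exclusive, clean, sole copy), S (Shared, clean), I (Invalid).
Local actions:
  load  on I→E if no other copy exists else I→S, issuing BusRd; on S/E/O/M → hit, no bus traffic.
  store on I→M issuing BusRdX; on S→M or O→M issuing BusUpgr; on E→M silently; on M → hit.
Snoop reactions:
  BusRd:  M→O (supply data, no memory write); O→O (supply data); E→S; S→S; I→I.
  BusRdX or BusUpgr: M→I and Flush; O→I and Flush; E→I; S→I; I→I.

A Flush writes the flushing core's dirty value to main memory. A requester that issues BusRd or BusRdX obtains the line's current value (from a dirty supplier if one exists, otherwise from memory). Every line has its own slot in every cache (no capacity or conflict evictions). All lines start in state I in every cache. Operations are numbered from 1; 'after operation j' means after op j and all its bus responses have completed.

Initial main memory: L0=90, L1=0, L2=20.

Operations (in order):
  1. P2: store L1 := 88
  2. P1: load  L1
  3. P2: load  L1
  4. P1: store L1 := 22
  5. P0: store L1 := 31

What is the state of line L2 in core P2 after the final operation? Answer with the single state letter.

state = I

[1] P2: store L1 := 88 | P0:I, P1:I, P2:M(88) | bus: BusRdX
[2] P1: load  L1 | P0:I, P1:S(88), P2:O(88) | bus: BusRd
[3] P2: load  L1 | P0:I, P1:S(88), P2:O(88) | bus: none
[4] P1: store L1 := 22 | P0:I, P1:M(22), P2:I | bus: BusUpgr,Flush
[5] P0: store L1 := 31 | P0:M(31), P1:I, P2:I | bus: BusRdX,Flush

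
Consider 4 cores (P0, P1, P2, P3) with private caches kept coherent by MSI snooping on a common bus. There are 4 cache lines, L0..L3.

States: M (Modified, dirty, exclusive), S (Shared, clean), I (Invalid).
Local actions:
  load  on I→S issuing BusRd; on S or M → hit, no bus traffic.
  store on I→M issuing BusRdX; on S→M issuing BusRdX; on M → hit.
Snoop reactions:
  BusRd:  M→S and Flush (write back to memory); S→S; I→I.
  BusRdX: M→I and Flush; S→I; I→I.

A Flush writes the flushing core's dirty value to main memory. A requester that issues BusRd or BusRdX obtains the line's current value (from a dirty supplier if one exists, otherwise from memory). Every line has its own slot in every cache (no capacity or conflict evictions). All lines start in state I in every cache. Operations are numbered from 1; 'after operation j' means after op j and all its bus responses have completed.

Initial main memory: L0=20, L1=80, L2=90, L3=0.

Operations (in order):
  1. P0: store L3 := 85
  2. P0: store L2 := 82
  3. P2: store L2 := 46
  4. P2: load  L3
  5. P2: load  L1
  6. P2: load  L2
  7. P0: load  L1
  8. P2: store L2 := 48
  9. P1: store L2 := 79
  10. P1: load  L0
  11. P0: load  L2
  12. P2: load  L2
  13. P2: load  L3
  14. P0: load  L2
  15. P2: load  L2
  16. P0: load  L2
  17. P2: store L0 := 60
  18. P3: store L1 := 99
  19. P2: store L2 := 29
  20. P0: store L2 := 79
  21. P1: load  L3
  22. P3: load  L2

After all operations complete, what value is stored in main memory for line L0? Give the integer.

memory[L0] = 20

1. P0: store L3 := 85  bus=[BusRdX]  L3: P0=M P1=I P2=I P3=I  mem[L3]=0
2. P0: store L2 := 82  bus=[BusRdX]  L2: P0=M P1=I P2=I P3=I  mem[L2]=90
3. P2: store L2 := 46  bus=[BusRdX,Flush]  L2: P0=I P1=I P2=M P3=I  mem[L2]=82
4. P2: load  L3  bus=[BusRd,Flush]  L3: P0=S P1=I P2=S P3=I  mem[L3]=85
5. P2: load  L1  bus=[BusRd]  L1: P0=I P1=I P2=S P3=I  mem[L1]=80
6. P2: load  L2  bus=[-]  L2: P0=I P1=I P2=M P3=I  mem[L2]=82
7. P0: load  L1  bus=[BusRd]  L1: P0=S P1=I P2=S P3=I  mem[L1]=80
8. P2: store L2 := 48  bus=[-]  L2: P0=I P1=I P2=M P3=I  mem[L2]=82
9. P1: store L2 := 79  bus=[BusRdX,Flush]  L2: P0=I P1=M P2=I P3=I  mem[L2]=48
10. P1: load  L0  bus=[BusRd]  L0: P0=I P1=S P2=I P3=I  mem[L0]=20
11. P0: load  L2  bus=[BusRd,Flush]  L2: P0=S P1=S P2=I P3=I  mem[L2]=79
12. P2: load  L2  bus=[BusRd]  L2: P0=S P1=S P2=S P3=I  mem[L2]=79
13. P2: load  L3  bus=[-]  L3: P0=S P1=I P2=S P3=I  mem[L3]=85
14. P0: load  L2  bus=[-]  L2: P0=S P1=S P2=S P3=I  mem[L2]=79
15. P2: load  L2  bus=[-]  L2: P0=S P1=S P2=S P3=I  mem[L2]=79
16. P0: load  L2  bus=[-]  L2: P0=S P1=S P2=S P3=I  mem[L2]=79
17. P2: store L0 := 60  bus=[BusRdX]  L0: P0=I P1=I P2=M P3=I  mem[L0]=20
18. P3: store L1 := 99  bus=[BusRdX]  L1: P0=I P1=I P2=I P3=M  mem[L1]=80
19. P2: store L2 := 29  bus=[BusRdX]  L2: P0=I P1=I P2=M P3=I  mem[L2]=79
20. P0: store L2 := 79  bus=[BusRdX,Flush]  L2: P0=M P1=I P2=I P3=I  mem[L2]=29
21. P1: load  L3  bus=[BusRd]  L3: P0=S P1=S P2=S P3=I  mem[L3]=85
22. P3: load  L2  bus=[BusRd,Flush]  L2: P0=S P1=I P2=I P3=S  mem[L2]=79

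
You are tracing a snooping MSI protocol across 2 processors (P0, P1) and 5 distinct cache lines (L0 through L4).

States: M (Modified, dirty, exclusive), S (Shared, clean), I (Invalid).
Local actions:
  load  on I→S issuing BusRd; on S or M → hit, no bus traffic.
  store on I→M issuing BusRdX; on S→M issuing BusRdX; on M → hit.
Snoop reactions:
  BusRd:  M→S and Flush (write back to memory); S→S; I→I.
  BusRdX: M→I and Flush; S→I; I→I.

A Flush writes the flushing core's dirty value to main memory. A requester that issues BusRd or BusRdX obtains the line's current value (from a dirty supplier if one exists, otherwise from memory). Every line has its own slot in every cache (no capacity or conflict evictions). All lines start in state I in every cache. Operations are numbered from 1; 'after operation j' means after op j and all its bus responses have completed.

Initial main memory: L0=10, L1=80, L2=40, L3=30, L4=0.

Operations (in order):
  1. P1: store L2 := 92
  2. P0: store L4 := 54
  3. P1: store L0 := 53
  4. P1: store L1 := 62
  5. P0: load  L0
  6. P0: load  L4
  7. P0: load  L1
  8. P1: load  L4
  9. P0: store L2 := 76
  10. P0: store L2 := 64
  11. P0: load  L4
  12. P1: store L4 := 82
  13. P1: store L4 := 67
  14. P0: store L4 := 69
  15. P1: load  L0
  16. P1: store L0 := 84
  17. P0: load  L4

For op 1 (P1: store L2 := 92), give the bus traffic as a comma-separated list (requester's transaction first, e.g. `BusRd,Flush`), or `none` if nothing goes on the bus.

[1] P1: store L2 := 92 | P0:I, P1:M(92) | bus: BusRdX
[2] P0: store L4 := 54 | P0:M(54), P1:I | bus: BusRdX
[3] P1: store L0 := 53 | P0:I, P1:M(53) | bus: BusRdX
[4] P1: store L1 := 62 | P0:I, P1:M(62) | bus: BusRdX
[5] P0: load  L0 | P0:S(53), P1:S(53) | bus: BusRd,Flush
[6] P0: load  L4 | P0:M(54), P1:I | bus: none
[7] P0: load  L1 | P0:S(62), P1:S(62) | bus: BusRd,Flush
[8] P1: load  L4 | P0:S(54), P1:S(54) | bus: BusRd,Flush
[9] P0: store L2 := 76 | P0:M(76), P1:I | bus: BusRdX,Flush
[10] P0: store L2 := 64 | P0:M(64), P1:I | bus: none
[11] P0: load  L4 | P0:S(54), P1:S(54) | bus: none
[12] P1: store L4 := 82 | P0:I, P1:M(82) | bus: BusRdX
[13] P1: store L4 := 67 | P0:I, P1:M(67) | bus: none
[14] P0: store L4 := 69 | P0:M(69), P1:I | bus: BusRdX,Flush
[15] P1: load  L0 | P0:S(53), P1:S(53) | bus: none
[16] P1: store L0 := 84 | P0:I, P1:M(84) | bus: BusRdX
[17] P0: load  L4 | P0:M(69), P1:I | bus: none

bus = BusRdX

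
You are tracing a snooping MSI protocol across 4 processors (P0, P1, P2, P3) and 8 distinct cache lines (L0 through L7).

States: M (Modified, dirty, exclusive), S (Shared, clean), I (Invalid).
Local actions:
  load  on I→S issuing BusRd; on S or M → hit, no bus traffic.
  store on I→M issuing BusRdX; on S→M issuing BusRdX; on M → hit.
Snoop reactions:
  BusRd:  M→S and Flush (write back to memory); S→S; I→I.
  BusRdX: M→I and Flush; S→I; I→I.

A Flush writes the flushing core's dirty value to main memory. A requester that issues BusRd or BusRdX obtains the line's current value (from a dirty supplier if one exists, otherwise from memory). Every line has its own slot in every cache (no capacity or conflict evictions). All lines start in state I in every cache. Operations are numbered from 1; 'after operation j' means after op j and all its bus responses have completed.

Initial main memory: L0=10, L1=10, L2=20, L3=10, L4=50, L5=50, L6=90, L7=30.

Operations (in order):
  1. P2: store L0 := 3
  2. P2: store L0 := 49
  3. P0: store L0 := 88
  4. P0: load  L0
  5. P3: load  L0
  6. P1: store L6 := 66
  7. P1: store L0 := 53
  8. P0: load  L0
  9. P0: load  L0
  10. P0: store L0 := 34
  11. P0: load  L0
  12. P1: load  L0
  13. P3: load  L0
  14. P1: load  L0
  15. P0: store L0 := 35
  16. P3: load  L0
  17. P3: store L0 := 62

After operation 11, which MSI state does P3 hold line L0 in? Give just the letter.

state = I

1. P2: store L0 := 3  bus=[BusRdX]  L0: P0=I P1=I P2=M P3=I  mem[L0]=10
2. P2: store L0 := 49  bus=[-]  L0: P0=I P1=I P2=M P3=I  mem[L0]=10
3. P0: store L0 := 88  bus=[BusRdX,Flush]  L0: P0=M P1=I P2=I P3=I  mem[L0]=49
4. P0: load  L0  bus=[-]  L0: P0=M P1=I P2=I P3=I  mem[L0]=49
5. P3: load  L0  bus=[BusRd,Flush]  L0: P0=S P1=I P2=I P3=S  mem[L0]=88
6. P1: store L6 := 66  bus=[BusRdX]  L6: P0=I P1=M P2=I P3=I  mem[L6]=90
7. P1: store L0 := 53  bus=[BusRdX]  L0: P0=I P1=M P2=I P3=I  mem[L0]=88
8. P0: load  L0  bus=[BusRd,Flush]  L0: P0=S P1=S P2=I P3=I  mem[L0]=53
9. P0: load  L0  bus=[-]  L0: P0=S P1=S P2=I P3=I  mem[L0]=53
10. P0: store L0 := 34  bus=[BusRdX]  L0: P0=M P1=I P2=I P3=I  mem[L0]=53
11. P0: load  L0  bus=[-]  L0: P0=M P1=I P2=I P3=I  mem[L0]=53
12. P1: load  L0  bus=[BusRd,Flush]  L0: P0=S P1=S P2=I P3=I  mem[L0]=34
13. P3: load  L0  bus=[BusRd]  L0: P0=S P1=S P2=I P3=S  mem[L0]=34
14. P1: load  L0  bus=[-]  L0: P0=S P1=S P2=I P3=S  mem[L0]=34
15. P0: store L0 := 35  bus=[BusRdX]  L0: P0=M P1=I P2=I P3=I  mem[L0]=34
16. P3: load  L0  bus=[BusRd,Flush]  L0: P0=S P1=I P2=I P3=S  mem[L0]=35
17. P3: store L0 := 62  bus=[BusRdX]  L0: P0=I P1=I P2=I P3=M  mem[L0]=35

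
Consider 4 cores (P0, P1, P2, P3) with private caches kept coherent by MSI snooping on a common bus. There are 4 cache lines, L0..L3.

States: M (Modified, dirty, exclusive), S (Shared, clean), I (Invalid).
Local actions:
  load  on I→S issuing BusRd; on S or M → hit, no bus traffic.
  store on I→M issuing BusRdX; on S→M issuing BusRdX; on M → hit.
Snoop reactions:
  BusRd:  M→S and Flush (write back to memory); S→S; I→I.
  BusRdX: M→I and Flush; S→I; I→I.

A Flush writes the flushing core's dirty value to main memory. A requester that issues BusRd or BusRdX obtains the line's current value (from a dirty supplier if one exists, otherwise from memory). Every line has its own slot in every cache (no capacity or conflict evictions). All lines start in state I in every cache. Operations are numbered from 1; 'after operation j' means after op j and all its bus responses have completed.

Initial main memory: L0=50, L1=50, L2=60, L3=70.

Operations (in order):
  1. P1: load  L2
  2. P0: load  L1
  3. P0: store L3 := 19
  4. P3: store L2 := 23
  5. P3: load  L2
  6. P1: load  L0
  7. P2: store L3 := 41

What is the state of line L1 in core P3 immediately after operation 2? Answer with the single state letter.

1. P1: load  L2  bus=[BusRd]  L2: P0=I P1=S P2=I P3=I  mem[L2]=60
2. P0: load  L1  bus=[BusRd]  L1: P0=S P1=I P2=I P3=I  mem[L1]=50
3. P0: store L3 := 19  bus=[BusRdX]  L3: P0=M P1=I P2=I P3=I  mem[L3]=70
4. P3: store L2 := 23  bus=[BusRdX]  L2: P0=I P1=I P2=I P3=M  mem[L2]=60
5. P3: load  L2  bus=[-]  L2: P0=I P1=I P2=I P3=M  mem[L2]=60
6. P1: load  L0  bus=[BusRd]  L0: P0=I P1=S P2=I P3=I  mem[L0]=50
7. P2: store L3 := 41  bus=[BusRdX,Flush]  L3: P0=I P1=I P2=M P3=I  mem[L3]=19

state = I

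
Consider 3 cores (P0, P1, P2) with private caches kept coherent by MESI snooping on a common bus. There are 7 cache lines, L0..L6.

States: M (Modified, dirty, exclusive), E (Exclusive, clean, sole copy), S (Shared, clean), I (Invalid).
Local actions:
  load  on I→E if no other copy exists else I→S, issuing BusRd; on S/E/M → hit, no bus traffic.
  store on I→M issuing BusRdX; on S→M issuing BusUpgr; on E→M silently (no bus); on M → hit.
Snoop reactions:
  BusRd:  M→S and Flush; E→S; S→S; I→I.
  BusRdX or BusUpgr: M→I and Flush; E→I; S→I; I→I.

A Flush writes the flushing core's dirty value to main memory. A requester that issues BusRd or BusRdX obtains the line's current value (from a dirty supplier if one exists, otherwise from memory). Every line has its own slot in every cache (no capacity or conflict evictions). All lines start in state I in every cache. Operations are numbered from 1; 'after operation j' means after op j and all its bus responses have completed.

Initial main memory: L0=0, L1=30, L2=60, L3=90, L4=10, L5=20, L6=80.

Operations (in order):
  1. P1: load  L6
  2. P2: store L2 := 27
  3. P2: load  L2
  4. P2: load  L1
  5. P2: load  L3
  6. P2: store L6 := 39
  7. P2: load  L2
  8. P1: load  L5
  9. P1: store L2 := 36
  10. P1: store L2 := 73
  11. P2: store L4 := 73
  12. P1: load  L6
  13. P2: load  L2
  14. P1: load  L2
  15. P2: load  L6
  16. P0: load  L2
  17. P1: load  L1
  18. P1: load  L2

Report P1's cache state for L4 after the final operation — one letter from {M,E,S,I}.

  op1 P1: load  L6 → I/E/I on L6; bus BusRd; mem=80
  op2 P2: store L2 := 27 → I/I/M on L2; bus BusRdX; mem=60
  op3 P2: load  L2 → I/I/M on L2; bus (none); mem=60
  op4 P2: load  L1 → I/I/E on L1; bus BusRd; mem=30
  op5 P2: load  L3 → I/I/E on L3; bus BusRd; mem=90
  op6 P2: store L6 := 39 → I/I/M on L6; bus BusRdX; mem=80
  op7 P2: load  L2 → I/I/M on L2; bus (none); mem=60
  op8 P1: load  L5 → I/E/I on L5; bus BusRd; mem=20
  op9 P1: store L2 := 36 → I/M/I on L2; bus BusRdX Flush; mem=27
  op10 P1: store L2 := 73 → I/M/I on L2; bus (none); mem=27
  op11 P2: store L4 := 73 → I/I/M on L4; bus BusRdX; mem=10
  op12 P1: load  L6 → I/S/S on L6; bus BusRd Flush; mem=39
  op13 P2: load  L2 → I/S/S on L2; bus BusRd Flush; mem=73
  op14 P1: load  L2 → I/S/S on L2; bus (none); mem=73
  op15 P2: load  L6 → I/S/S on L6; bus (none); mem=39
  op16 P0: load  L2 → S/S/S on L2; bus BusRd; mem=73
  op17 P1: load  L1 → I/S/S on L1; bus BusRd; mem=30
  op18 P1: load  L2 → S/S/S on L2; bus (none); mem=73

state = I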